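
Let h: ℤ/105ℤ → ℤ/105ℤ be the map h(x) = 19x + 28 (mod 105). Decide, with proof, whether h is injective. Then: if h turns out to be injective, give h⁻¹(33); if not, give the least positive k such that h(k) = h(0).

50

If h(a) = h(b), then 19a ≡ 19b (mod 105). Because gcd(19, 105) = 1, we may cancel 19 to get a ≡ b (mod 105).
Hence h is injective.
We now compute 19⁻¹ mod 105 explicitly. Euclid's algorithm: 105 = 5·19 + 10, 19 = 1·10 + 9, 10 = 1·9 + 1; back-substituting gives 1 = 94·19 − 17·105, so 19⁻¹ ≡ 94 (mod 105).
Since h is injective, we compute h⁻¹(33): solve 19x + 28 ≡ 33 (mod 105), i.e. 19x ≡ 5 (mod 105).
Multiplying by 19⁻¹ = 94 gives x ≡ 94·5 = 470 = 4·105 + 50 ≡ 50 (mod 105).
Check: h(50) = 19·50 + 28 = 978 = 9·105 + 33 ≡ 33 (mod 105).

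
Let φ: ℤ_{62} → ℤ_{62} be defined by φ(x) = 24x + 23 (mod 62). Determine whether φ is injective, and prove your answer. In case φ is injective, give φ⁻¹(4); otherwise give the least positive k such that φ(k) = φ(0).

31

Recall: injectivity means: for all x_1, x_2 in the domain, φ(x_1) = φ(x_2) implies x_1 = x_2.
We have gcd(24, 62) = 2 > 1. Taking x_1 = 0 and x_2 = 31: φ(0) = 23 and φ(31) = 24·31 + 23 = 767 ≡ 23 (mod 62).
So φ(0) = φ(31) while 0 ≠ 31, hence φ is not injective.
Since φ is not injective, we find the least positive k with φ(k) = φ(0): this means 24k ≡ 0 (mod 62), i.e. 62 ∣ 24k. Since gcd(24, 62) = 2, dividing through by 2 this holds exactly when 31 ∣ 12k, and as gcd(12, 31) = 1, exactly when 31 ∣ k.
The smallest positive such k is 31.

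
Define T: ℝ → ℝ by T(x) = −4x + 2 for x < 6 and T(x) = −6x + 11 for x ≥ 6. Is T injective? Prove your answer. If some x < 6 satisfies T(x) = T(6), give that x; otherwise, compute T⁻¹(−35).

23/3

Both pieces are strictly decreasing (slopes −4 and −6), so each is injective on its own interval.
The left piece maps (−∞, 6) onto (−22, ∞); the right piece maps [6, ∞) onto (−∞, −25].
These images are disjoint, so no value is attained by both pieces. Therefore T is injective.
Because the two images are disjoint, no x < 6 has T(x) = T(6), so we compute T⁻¹(−35): −35 lies in (−∞, −25], so solve −6x + 11 = −35: x = (−35 − 11)/(−6) = 23/3.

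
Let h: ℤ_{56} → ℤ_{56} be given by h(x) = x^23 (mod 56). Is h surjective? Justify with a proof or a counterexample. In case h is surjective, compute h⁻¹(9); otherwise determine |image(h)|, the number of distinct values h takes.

h(0) = 0^23 = 0.
h(14): Repeated squaring mod 56: 14^1 ≡ 14, 14^2 ≡ 14² = 196 ≡ 28, 14^4 ≡ 28² = 784 ≡ 0, 14^8 ≡ 0² = 0, 14^16 ≡ 0² = 0. Since 23 = 16 + 4 + 2 + 1, 14^23 ≡ 0·0·28·14: 0·0 = 0, then 0·28 = 0, then 0·14 = 0. So 14^23 ≡ 0 (mod 56).
So h(0) = h(14) = 0 while 0 ≠ 14, so h is not injective.
A non-injective map from the 56-element set ℤ_{56} to itself takes at most 55 distinct values, so it cannot be surjective. Hence h is not surjective.
Since h is not surjective, we determine |image(h)|. Computing x^23 mod 56 for each x (by repeated squaring, reducing mod 56 at every step), the values h(0), h(1), …, h(55) are: 0, 1, 32, 19, 16, 45, 48, 7, 8, 25, 40, 51, 24, 13, 0, 15, 32, 33, 16, 3, 48, 21, 8, 39, 40, 9, 24, 27, 0, 29, 32, 47, 16, 17, 48, 35, 8, 53, 40, 23, 24, 41, 0, 43, 32, 5, 16, 31, 48, 49, 8, 11, 40, 37, 24, 55.
The distinct values are {0, 1, 3, 5, 7, 8, 9, 11, 13, 15, 16, 17, 19, 21, 23, 24, 25, 27, 29, 31, 32, 33, 35, 37, 39, 40, 41, 43, 45, 47, 48, 49, 51, 53, 55}; there are 35 of them.

35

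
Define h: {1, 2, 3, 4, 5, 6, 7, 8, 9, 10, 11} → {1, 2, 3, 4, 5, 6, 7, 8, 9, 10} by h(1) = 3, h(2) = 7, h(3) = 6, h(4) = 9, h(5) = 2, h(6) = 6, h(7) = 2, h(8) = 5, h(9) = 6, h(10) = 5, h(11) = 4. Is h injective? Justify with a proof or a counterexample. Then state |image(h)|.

h(3) = 6 = h(6) with 3 ≠ 6, so h is not injective.
The image of h is {2, 3, 4, 5, 6, 7, 9}, which has 7 elements.

7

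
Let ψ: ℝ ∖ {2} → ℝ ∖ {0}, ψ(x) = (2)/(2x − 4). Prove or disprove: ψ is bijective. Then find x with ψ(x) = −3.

Suppose ψ(s) = ψ(t). Cross-multiplying: (2)(2t − 4) = (2)(2s − 4).
Expanding both sides and cancelling the symmetric terms leaves −4·(s − t) = 0. Since −4 ≠ 0, s = t. Therefore ψ is injective.
For any y ≠ 0, solving y(2x − 4) = 2 for x gives a well-defined x ≠ 2. So ψ is surjective.
So ψ is bijective.
Solving ψ(x) = −3: cross-multiplying gives 2 = −3(2x − 4), which rearranges to 6x = 10, so x = 5/3.

5/3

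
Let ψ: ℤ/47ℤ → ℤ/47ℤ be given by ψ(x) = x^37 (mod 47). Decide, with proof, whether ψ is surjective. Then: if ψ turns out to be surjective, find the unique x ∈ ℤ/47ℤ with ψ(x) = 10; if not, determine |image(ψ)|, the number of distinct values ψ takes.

31

Since 47 is prime, the nonzero elements of ℤ/47ℤ form a cyclic group of order 46.
As gcd(37, 46) = 1, raising to the 37th power is a bijection on this group: if u^37 ≡ v^37 then (uv^{−1})^37 = 1, and the only element of order dividing gcd(37, 46) = 1 is 1, so u = v.
With ψ(0) = 0 this makes ψ injective on all of ℤ/47ℤ, hence bijective (finite equal-size domain and codomain). In particular ψ is surjective.
Since ψ is surjective, we find the preimage of 10. The inverse of x ↦ x^37 on (ℤ/47ℤ)^× is x ↦ x^5, because 37·5 = 185 = 4·46 + 1 ≡ 1 (mod 46) and x^{46} = 1 for x ≠ 0 (Fermat). So ψ⁻¹(10) = 10^5 mod 47.
Repeated squaring mod 47: 10^1 ≡ 10, 10^2 ≡ 10² = 100 ≡ 6, 10^4 ≡ 6² = 36. Since 5 = 4 + 1, 10^5 ≡ 36·10: 36·10 = 360 ≡ 31. So 10^5 ≡ 31 (mod 47).
Hence ψ⁻¹(10) = 31.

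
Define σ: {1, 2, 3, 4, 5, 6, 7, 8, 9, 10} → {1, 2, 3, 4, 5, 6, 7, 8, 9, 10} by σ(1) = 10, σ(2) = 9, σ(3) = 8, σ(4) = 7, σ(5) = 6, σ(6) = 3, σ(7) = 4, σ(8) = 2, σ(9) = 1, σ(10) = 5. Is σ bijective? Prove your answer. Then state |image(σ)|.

The values 10, 9, 8, 7, 6, 3, 4, 2, 1, 5 are a permutation of {1, 2, 3, 4, 5, 6, 7, 8, 9, 10}: each element appears exactly once.
So σ is injective and surjective, hence bijective.
The image of σ is {1, 2, 3, 4, 5, 6, 7, 8, 9, 10}, which has 10 elements.

10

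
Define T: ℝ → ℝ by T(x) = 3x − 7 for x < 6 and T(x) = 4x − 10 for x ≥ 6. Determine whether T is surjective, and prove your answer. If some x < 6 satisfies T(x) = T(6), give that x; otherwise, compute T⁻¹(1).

8/3

Both pieces are strictly increasing (slopes 3 and 4), so each is injective on its own interval.
The left piece maps (−∞, 6) onto (−∞, 11); the right piece maps [6, ∞) onto [14, ∞).
The union (−∞, 11) ∪ [14, ∞) omits the interval between 11 and 14; in particular 11 has no preimage. So T is not surjective.
Because the two images are disjoint, no x < 6 has T(x) = T(6), so we compute T⁻¹(1): 1 lies in (−∞, 11), so solve 3x − 7 = 1: x = (1 + 7)/3 = 8/3.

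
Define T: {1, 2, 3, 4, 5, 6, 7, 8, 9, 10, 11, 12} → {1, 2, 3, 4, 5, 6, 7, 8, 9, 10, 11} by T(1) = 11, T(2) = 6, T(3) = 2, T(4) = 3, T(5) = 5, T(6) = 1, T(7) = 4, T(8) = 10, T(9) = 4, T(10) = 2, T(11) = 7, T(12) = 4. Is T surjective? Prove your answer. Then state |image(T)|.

9

No element maps to 8, so T is not surjective.
The image of T is {1, 2, 3, 4, 5, 6, 7, 10, 11}, which has 9 elements.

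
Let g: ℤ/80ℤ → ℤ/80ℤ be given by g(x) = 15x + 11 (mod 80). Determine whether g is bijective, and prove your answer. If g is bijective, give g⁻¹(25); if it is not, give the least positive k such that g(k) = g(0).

16

We have gcd(15, 80) = 5 > 1. Taking s = 0 and t = 16: g(0) = 11 and g(16) = 15·16 + 11 = 251 ≡ 11 (mod 80).
So g(0) = g(16) while 0 ≠ 16, hence g is not injective, hence not bijective.
Since g is not bijective, we find the least positive k with g(k) = g(0): this means 15k ≡ 0 (mod 80), i.e. 80 ∣ 15k. Since gcd(15, 80) = 5, dividing through by 5 this holds exactly when 16 ∣ 3k, and as gcd(3, 16) = 1, exactly when 16 ∣ k.
The smallest positive such k is 16.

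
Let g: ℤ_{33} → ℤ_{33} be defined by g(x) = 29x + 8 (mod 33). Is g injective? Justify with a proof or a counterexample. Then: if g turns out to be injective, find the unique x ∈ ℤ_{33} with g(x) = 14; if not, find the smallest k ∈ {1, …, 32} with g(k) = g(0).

15

Suppose g(x_1) = g(x_2) in ℤ_{33}. Then 29x_1 + 8 ≡ 29x_2 + 8 (mod 33), thus 29(x_1 − x_2) ≡ 0 (mod 33).
Since gcd(29, 33) = 1, 29 is invertible modulo 33, therefore x_1 − x_2 ≡ 0 (mod 33), i.e. x_1 = x_2.
Hence g is injective.
We now compute 29⁻¹ mod 33 explicitly. Euclid's algorithm: 33 = 1·29 + 4, 29 = 7·4 + 1; back-substituting gives 1 = 8·29 − 7·33, so 29⁻¹ ≡ 8 (mod 33).
Since g is injective, we compute g⁻¹(14): solve 29x + 8 ≡ 14 (mod 33), i.e. 29x ≡ 6 (mod 33).
Multiplying by 29⁻¹ = 8 gives x ≡ 8·6 = 48 = 1·33 + 15 ≡ 15 (mod 33).
Check: g(15) = 29·15 + 8 = 443 = 13·33 + 14 ≡ 14 (mod 33).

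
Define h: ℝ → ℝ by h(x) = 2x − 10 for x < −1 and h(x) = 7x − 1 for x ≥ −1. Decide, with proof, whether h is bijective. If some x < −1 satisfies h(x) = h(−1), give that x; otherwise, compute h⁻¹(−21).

-11/2

Both pieces are strictly increasing (slopes 2 and 7), so each is injective on its own interval.
The left piece maps (−∞, −1) onto (−∞, −12); the right piece maps [−1, ∞) onto [−8, ∞).
The images leave a gap (−12 has no preimage), so h is not surjective, hence not bijective.
Because the two images are disjoint, no x < −1 has h(x) = h(−1), so we compute h⁻¹(−21): −21 lies in (−∞, −12), so solve 2x − 10 = −21: x = (−21 + 10)/2 = −11/2.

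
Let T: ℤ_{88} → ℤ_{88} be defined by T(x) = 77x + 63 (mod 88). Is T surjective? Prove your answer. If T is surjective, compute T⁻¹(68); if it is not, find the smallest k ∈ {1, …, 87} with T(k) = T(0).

8

Since gcd(77, 88) = 11, we have 77x ≡ 0 (mod 11) for all x, so T(x) ≡ 8 (mod 11).
But 0 ≢ 8 (mod 11), so 0 ∈ ℤ_{88} has no preimage. So T is not surjective.
Since T is not surjective, we find the least positive k with T(k) = T(0): this means 77k ≡ 0 (mod 88), i.e. 88 ∣ 77k. Since gcd(77, 88) = 11, dividing through by 11 this holds exactly when 8 ∣ 7k, and as gcd(7, 8) = 1, exactly when 8 ∣ k.
The smallest positive such k is 8.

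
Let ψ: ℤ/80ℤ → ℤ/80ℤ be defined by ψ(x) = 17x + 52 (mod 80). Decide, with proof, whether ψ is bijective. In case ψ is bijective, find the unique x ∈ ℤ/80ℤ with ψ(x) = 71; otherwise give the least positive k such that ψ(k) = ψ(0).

67

Suppose ψ(a) = ψ(b) in ℤ/80ℤ. Then 17a + 52 ≡ 17b + 52 (mod 80), hence 17(a − b) ≡ 0 (mod 80).
Since gcd(17, 80) = 1, 17 is invertible modulo 80, therefore a − b ≡ 0 (mod 80), i.e. a = b.
We now compute 17⁻¹ mod 80 explicitly. Euclid's algorithm: 80 = 4·17 + 12, 17 = 1·12 + 5, 12 = 2·5 + 2, 5 = 2·2 + 1; back-substituting gives 1 = 33·17 − 7·80, so 17⁻¹ ≡ 33 (mod 80).
For any y ∈ ℤ/80ℤ, x = 33(y − 52) mod 80 satisfies ψ(x) = 17·33(y − 52) + 52 ≡ y (since 17·33 ≡ 1 mod 80). So every y has a preimage.
So ψ is bijective.
Since ψ is bijective, we compute ψ⁻¹(71): solve 17x + 52 ≡ 71 (mod 80), i.e. 17x ≡ 19 (mod 80).
Multiplying by 17⁻¹ = 33 gives x ≡ 33·19 = 627 = 7·80 + 67 ≡ 67 (mod 80).
Check: ψ(67) = 17·67 + 52 = 1191 = 14·80 + 71 ≡ 71 (mod 80).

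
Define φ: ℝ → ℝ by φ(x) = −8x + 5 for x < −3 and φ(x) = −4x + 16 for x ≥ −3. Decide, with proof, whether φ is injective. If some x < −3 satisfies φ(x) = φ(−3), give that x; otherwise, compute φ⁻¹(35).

-15/4

Both pieces are strictly decreasing (slopes −8 and −4), so each is injective on its own interval.
The left piece maps (−∞, −3) onto (29, ∞); the right piece maps [−3, ∞) onto (−∞, 28].
These images are disjoint, so no value is attained by both pieces. Therefore φ is injective.
Because the two images are disjoint, no x < −3 has φ(x) = φ(−3), so we compute φ⁻¹(35): 35 lies in (29, ∞), so solve −8x + 5 = 35: x = (35 − 5)/(−8) = −15/4.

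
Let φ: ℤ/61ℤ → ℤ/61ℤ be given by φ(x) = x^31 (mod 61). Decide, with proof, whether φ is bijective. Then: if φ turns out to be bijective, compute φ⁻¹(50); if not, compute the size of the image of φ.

Since 61 is prime, the nonzero elements of ℤ/61ℤ form a cyclic group of order 60.
As gcd(31, 60) = 1, raising to the 31st power is a bijection on this group: if a^31 ≡ b^31 then (ab^{−1})^31 = 1, and the only element of order dividing gcd(31, 60) = 1 is 1, so a = b.
With φ(0) = 0 this makes φ injective on all of ℤ/61ℤ, hence bijective (finite equal-size domain and codomain). In particular φ is bijective.
Since φ is bijective, we find the preimage of 50. The inverse of x ↦ x^31 on (ℤ/61ℤ)^× is x ↦ x^31, because 31·31 = 961 = 16·60 + 1 ≡ 1 (mod 60) and x^{60} = 1 for x ≠ 0 (Fermat). So φ⁻¹(50) = 50^31 mod 61.
Repeated squaring mod 61: 50^1 ≡ 50, 50^2 ≡ 50² = 2500 ≡ 60, 50^4 ≡ 60² = 3600 ≡ 1, 50^8 ≡ 1² = 1, 50^16 ≡ 1² = 1. Since 31 = 16 + 8 + 4 + 2 + 1, 50^31 ≡ 1·1·1·60·50: 1·1 = 1, then 1·1 = 1, then 1·60 = 60, then 60·50 = 3000 ≡ 11. So 50^31 ≡ 11 (mod 61).
Hence φ⁻¹(50) = 11.

11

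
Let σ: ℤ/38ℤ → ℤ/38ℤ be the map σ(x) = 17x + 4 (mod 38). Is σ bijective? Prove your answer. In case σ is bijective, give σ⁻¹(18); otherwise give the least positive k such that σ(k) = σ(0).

Suppose σ(s) = σ(t) in ℤ/38ℤ. Then 17s + 4 ≡ 17t + 4 (mod 38), thus 17(s − t) ≡ 0 (mod 38).
Since gcd(17, 38) = 1, 17 is invertible modulo 38, thus s − t ≡ 0 (mod 38), i.e. s = t.
We now compute 17⁻¹ mod 38 explicitly. Euclid's algorithm: 38 = 2·17 + 4, 17 = 4·4 + 1; back-substituting gives 1 = 9·17 − 4·38, so 17⁻¹ ≡ 9 (mod 38).
For any y ∈ ℤ/38ℤ, x = 9(y − 4) mod 38 satisfies σ(x) = 17·9(y − 4) + 4 ≡ y (since 17·9 ≡ 1 mod 38). So every y has a preimage.
Thus σ is bijective.
Since σ is bijective, we compute σ⁻¹(18): solve 17x + 4 ≡ 18 (mod 38), i.e. 17x ≡ 14 (mod 38).
Multiplying by 17⁻¹ = 9 gives x ≡ 9·14 = 126 = 3·38 + 12 ≡ 12 (mod 38).
Check: σ(12) = 17·12 + 4 = 208 = 5·38 + 18 ≡ 18 (mod 38).

12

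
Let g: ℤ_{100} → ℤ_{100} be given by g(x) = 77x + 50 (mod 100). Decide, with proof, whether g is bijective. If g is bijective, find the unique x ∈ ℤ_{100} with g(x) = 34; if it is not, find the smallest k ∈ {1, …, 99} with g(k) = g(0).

By definition, injectivity means: for all x_1, x_2 in the domain, g(x_1) = g(x_2) implies x_1 = x_2.
If g(x_1) = g(x_2), then 77x_1 ≡ 77x_2 (mod 100). Because gcd(77, 100) = 1, we may cancel 77 to get x_1 ≡ x_2 (mod 100).
We now compute 77⁻¹ mod 100 explicitly. Euclid's algorithm: 100 = 1·77 + 23, 77 = 3·23 + 8, 23 = 2·8 + 7, 8 = 1·7 + 1; back-substituting gives 1 = 13·77 − 10·100, so 77⁻¹ ≡ 13 (mod 100).
For any y ∈ ℤ_{100}, x = 13(y − 50) mod 100 satisfies g(x) = 77·13(y − 50) + 50 ≡ y (since 77·13 ≡ 1 mod 100). So every y has a preimage.
Hence g is bijective.
Since g is bijective, we compute g⁻¹(34): solve 77x + 50 ≡ 34 (mod 100), i.e. 77x ≡ 84 (mod 100).
Multiplying by 77⁻¹ = 13 gives x ≡ 13·84 = 1092 = 10·100 + 92 ≡ 92 (mod 100).
Check: g(92) = 77·92 + 50 = 7134 = 71·100 + 34 ≡ 34 (mod 100).

92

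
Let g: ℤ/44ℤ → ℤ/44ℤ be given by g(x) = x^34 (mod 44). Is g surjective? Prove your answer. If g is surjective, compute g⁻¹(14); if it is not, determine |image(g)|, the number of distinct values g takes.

12

g(10): Repeated squaring mod 44: 10^1 ≡ 10, 10^2 ≡ 10² = 100 ≡ 12, 10^4 ≡ 12² = 144 ≡ 12, 10^8 ≡ 12² = 144 ≡ 12, 10^16 ≡ 12² = 144 ≡ 12, 10^32 ≡ 12² = 144 ≡ 12. Since 34 = 32 + 2, 10^34 ≡ 12·12: 12·12 = 144 ≡ 12. So 10^34 ≡ 12 (mod 44).
g(12): Repeated squaring mod 44: 12^1 ≡ 12, 12^2 ≡ 12² = 144 ≡ 12, 12^4 ≡ 12² = 144 ≡ 12, 12^8 ≡ 12² = 144 ≡ 12, 12^16 ≡ 12² = 144 ≡ 12, 12^32 ≡ 12² = 144 ≡ 12. Since 34 = 32 + 2, 12^34 ≡ 12·12: 12·12 = 144 ≡ 12. So 12^34 ≡ 12 (mod 44).
So g(10) = g(12) = 12 while 10 ≠ 12, thus g is not injective.
A non-injective map from the 44-element set ℤ/44ℤ to itself takes at most 43 distinct values, so it cannot be surjective. Therefore g is not surjective.
Since g is not surjective, we determine |image(g)|. Computing x^34 mod 44 for each x (by repeated squaring, reducing mod 44 at every step), the values g(0), g(1), …, g(43) are: 0, 1, 16, 37, 36, 9, 20, 25, 4, 5, 12, 33, 12, 5, 4, 25, 20, 9, 36, 37, 16, 1, 0, 1, 16, 37, 36, 9, 20, 25, 4, 5, 12, 33, 12, 5, 4, 25, 20, 9, 36, 37, 16, 1.
The distinct values are {0, 1, 4, 5, 9, 12, 16, 20, 25, 33, 36, 37}; there are 12 of them.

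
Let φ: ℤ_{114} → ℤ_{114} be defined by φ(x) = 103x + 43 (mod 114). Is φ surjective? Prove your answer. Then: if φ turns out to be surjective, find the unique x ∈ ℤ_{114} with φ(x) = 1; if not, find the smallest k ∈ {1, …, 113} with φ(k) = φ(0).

66

Recall: φ is surjective if every y in the codomain equals φ(x) for some x in the domain.
Since gcd(103, 114) = 1, 103 is invertible modulo 114. Euclid's algorithm: 114 = 1·103 + 11, 103 = 9·11 + 4, 11 = 2·4 + 3, 4 = 1·3 + 1; back-substituting gives 1 = 31·103 − 28·114, so 103⁻¹ ≡ 31 (mod 114).
For any y ∈ ℤ_{114}, x = 31(y − 43) mod 114 satisfies φ(x) = 103·31(y − 43) + 43 ≡ y (since 103·31 ≡ 1 mod 114). So every y has a preimage.
Hence φ is surjective.
Since φ is surjective, we compute φ⁻¹(1): solve 103x + 43 ≡ 1 (mod 114), i.e. 103x ≡ 72 (mod 114).
Multiplying by 103⁻¹ = 31 gives x ≡ 31·72 = 2232 = 19·114 + 66 ≡ 66 (mod 114).
Check: φ(66) = 103·66 + 43 = 6841 = 60·114 + 1 ≡ 1 (mod 114).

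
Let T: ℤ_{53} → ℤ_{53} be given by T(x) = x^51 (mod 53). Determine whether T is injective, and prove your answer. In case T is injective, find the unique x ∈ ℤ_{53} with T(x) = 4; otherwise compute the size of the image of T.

40

Since 53 is prime, the nonzero elements of ℤ_{53} form a cyclic group of order 52.
As gcd(51, 52) = 1, raising to the 51st power is a bijection on this group: if u^51 ≡ v^51 then (uv^{−1})^51 = 1, and the only element of order dividing gcd(51, 52) = 1 is 1, so u = v.
With T(0) = 0 this makes T injective on all of ℤ_{53}, hence bijective (finite equal-size domain and codomain). In particular T is injective.
Since T is injective, we find the preimage of 4. The inverse of x ↦ x^51 on (ℤ_{53})^× is x ↦ x^51, because 51·51 = 2601 = 50·52 + 1 ≡ 1 (mod 52) and x^{52} = 1 for x ≠ 0 (Fermat). So T⁻¹(4) = 4^51 mod 53.
Repeated squaring mod 53: 4^1 ≡ 4, 4^2 ≡ 4² = 16, 4^4 ≡ 16² = 256 ≡ 44, 4^8 ≡ 44² = 1936 ≡ 28, 4^16 ≡ 28² = 784 ≡ 42, 4^32 ≡ 42² = 1764 ≡ 15. Since 51 = 32 + 16 + 2 + 1, 4^51 ≡ 15·42·16·4: 15·42 = 630 ≡ 47, then 47·16 = 752 ≡ 10, then 10·4 = 40. So 4^51 ≡ 40 (mod 53).
Hence T⁻¹(4) = 40.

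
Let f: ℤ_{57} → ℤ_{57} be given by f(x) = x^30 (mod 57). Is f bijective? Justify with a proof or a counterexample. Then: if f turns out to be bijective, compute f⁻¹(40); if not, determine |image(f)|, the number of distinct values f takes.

f(2): Repeated squaring mod 57: 2^1 ≡ 2, 2^2 ≡ 2² = 4, 2^4 ≡ 4² = 16, 2^8 ≡ 16² = 256 ≡ 28, 2^16 ≡ 28² = 784 ≡ 43. Since 30 = 16 + 8 + 4 + 2, 2^30 ≡ 43·28·16·4: 43·28 = 1204 ≡ 7, then 7·16 = 112 ≡ 55, then 55·4 = 220 ≡ 49. So 2^30 ≡ 49 (mod 57).
f(5): Repeated squaring mod 57: 5^1 ≡ 5, 5^2 ≡ 5² = 25, 5^4 ≡ 25² = 625 ≡ 55, 5^8 ≡ 55² = 3025 ≡ 4, 5^16 ≡ 4² = 16. Since 30 = 16 + 8 + 4 + 2, 5^30 ≡ 16·4·55·25: 16·4 = 64 ≡ 7, then 7·55 = 385 ≡ 43, then 43·25 = 1075 ≡ 49. So 5^30 ≡ 49 (mod 57).
So f(2) = f(5) = 49 while 2 ≠ 5, thus f is not injective, hence not bijective.
Since f is not bijective, we determine |image(f)|. Computing x^30 mod 57 for each x (by repeated squaring, reducing mod 57 at every step), the values f(0), f(1), …, f(56) are: 0, 1, 49, 30, 7, 49, 45, 1, 1, 45, 7, 1, 39, 7, 49, 45, 49, 49, 39, 19, 1, 30, 49, 7, 30, 7, 1, 39, 7, 7, 39, 1, 7, 30, 7, 49, 30, 1, 19, 39, 49, 49, 45, 49, 7, 39, 1, 7, 45, 1, 1, 45, 49, 7, 30, 49, 1.
The distinct values are {0, 1, 7, 19, 30, 39, 45, 49}; there are 8 of them.

8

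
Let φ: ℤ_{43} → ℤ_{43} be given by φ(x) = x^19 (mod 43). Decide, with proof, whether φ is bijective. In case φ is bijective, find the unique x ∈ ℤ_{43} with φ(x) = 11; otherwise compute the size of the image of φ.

Since 43 is prime, the nonzero elements of ℤ_{43} form a cyclic group of order 42.
As gcd(19, 42) = 1, raising to the 19th power is a bijection on this group: if u^19 ≡ v^19 then (uv^{−1})^19 = 1, and the only element of order dividing gcd(19, 42) = 1 is 1, so u = v.
With φ(0) = 0 this makes φ injective on all of ℤ_{43}, hence bijective (finite equal-size domain and codomain). In particular φ is bijective.
Since φ is bijective, we find the preimage of 11. The inverse of x ↦ x^19 on (ℤ_{43})^× is x ↦ x^31, because 19·31 = 589 = 14·42 + 1 ≡ 1 (mod 42) and x^{42} = 1 for x ≠ 0 (Fermat). So φ⁻¹(11) = 11^31 mod 43.
Repeated squaring mod 43: 11^1 ≡ 11, 11^2 ≡ 11² = 121 ≡ 35, 11^4 ≡ 35² = 1225 ≡ 21, 11^8 ≡ 21² = 441 ≡ 11, 11^16 ≡ 11² = 121 ≡ 35. Since 31 = 16 + 8 + 4 + 2 + 1, 11^31 ≡ 35·11·21·35·11: 35·11 = 385 ≡ 41, then 41·21 = 861 ≡ 1, then 1·35 = 35, then 35·11 = 385 ≡ 41. So 11^31 ≡ 41 (mod 43).
Hence φ⁻¹(11) = 41.

41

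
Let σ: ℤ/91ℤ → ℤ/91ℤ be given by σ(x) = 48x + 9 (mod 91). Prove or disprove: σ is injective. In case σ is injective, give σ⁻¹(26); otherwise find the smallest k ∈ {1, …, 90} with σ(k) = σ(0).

By definition, σ is injective when σ(s) = σ(t) forces s = t.
Suppose σ(s) = σ(t) in ℤ/91ℤ. Then 48s + 9 ≡ 48t + 9 (mod 91), hence 48(s − t) ≡ 0 (mod 91).
Since gcd(48, 91) = 1, 48 is invertible modulo 91, therefore s − t ≡ 0 (mod 91), i.e. s = t.
Hence σ is injective.
We now compute 48⁻¹ mod 91 explicitly. Euclid's algorithm: 91 = 1·48 + 43, 48 = 1·43 + 5, 43 = 8·5 + 3, 5 = 1·3 + 2, 3 = 1·2 + 1; back-substituting gives 1 = 55·48 − 29·91, so 48⁻¹ ≡ 55 (mod 91).
Since σ is injective, we find σ⁻¹(26): we need 48x ≡ 26 − 9 ≡ 17 (mod 91). Using 48⁻¹ = 55: x ≡ 55·17 = 935 = 10·91 + 25, so x = 25.
Check: σ(25) = 48·25 + 9 = 1209 = 13·91 + 26 ≡ 26 (mod 91).

25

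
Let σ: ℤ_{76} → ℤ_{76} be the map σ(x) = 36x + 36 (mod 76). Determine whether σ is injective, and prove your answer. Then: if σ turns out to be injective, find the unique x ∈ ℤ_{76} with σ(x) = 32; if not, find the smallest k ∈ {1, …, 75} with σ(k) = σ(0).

19

Recall that injectivity means: for all x_1, x_2 in the domain, σ(x_1) = σ(x_2) implies x_1 = x_2.
We have gcd(36, 76) = 4 > 1. Taking x_1 = 0 and x_2 = 19: σ(0) = 36 and σ(19) = 36·19 + 36 = 720 ≡ 36 (mod 76).
So σ(0) = σ(19) while 0 ≠ 19, so σ is not injective.
Since σ is not injective, we find the least positive k with σ(k) = σ(0): this means 36k ≡ 0 (mod 76), i.e. 76 ∣ 36k. Since gcd(36, 76) = 4, dividing through by 4 this holds exactly when 19 ∣ 9k, and as gcd(9, 19) = 1, exactly when 19 ∣ k.
The smallest positive such k is 19.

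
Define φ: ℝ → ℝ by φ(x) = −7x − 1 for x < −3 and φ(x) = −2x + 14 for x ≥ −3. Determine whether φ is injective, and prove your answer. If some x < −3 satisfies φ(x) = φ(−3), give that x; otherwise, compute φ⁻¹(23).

-24/7

Both pieces are strictly decreasing (slopes −7 and −2), so each is injective on its own interval.
The left piece maps (−∞, −3) onto (20, ∞); the right piece maps [−3, ∞) onto (−∞, 20].
These images are disjoint, so no value is attained by both pieces. So φ is injective.
Because the two images are disjoint, no x < −3 has φ(x) = φ(−3), so we compute φ⁻¹(23): 23 lies in (20, ∞), so solve −7x − 1 = 23: x = (23 + 1)/(−7) = −24/7.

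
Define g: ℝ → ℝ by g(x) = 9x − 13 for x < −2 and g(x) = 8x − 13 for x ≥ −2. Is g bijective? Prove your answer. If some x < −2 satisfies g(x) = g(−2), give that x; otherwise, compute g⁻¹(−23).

Both pieces are strictly increasing (slopes 9 and 8), so each is injective on its own interval.
The left piece maps (−∞, −2) onto (−∞, −31); the right piece maps [−2, ∞) onto [−29, ∞).
The images leave a gap (−31 has no preimage), so g is not surjective, hence not bijective.
Because the two images are disjoint, no x < −2 has g(x) = g(−2), so we compute g⁻¹(−23): −23 lies in [−29, ∞), so solve 8x − 13 = −23: x = (−23 + 13)/8 = −5/4.

-5/4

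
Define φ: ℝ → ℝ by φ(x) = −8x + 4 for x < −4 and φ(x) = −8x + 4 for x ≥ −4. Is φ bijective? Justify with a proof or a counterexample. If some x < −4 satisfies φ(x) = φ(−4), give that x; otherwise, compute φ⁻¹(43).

Both pieces are strictly decreasing (slopes −8 and −8), so each is injective on its own interval.
The left piece maps (−∞, −4) onto (36, ∞); the right piece maps [−4, ∞) onto (−∞, 36].
Since 36 = 36, the images partition ℝ: φ is injective and surjective, hence bijective.
Because the two images are disjoint, no x < −4 has φ(x) = φ(−4), so we compute φ⁻¹(43): 43 lies in (36, ∞), so solve −8x + 4 = 43: x = (43 − 4)/(−8) = −39/8.

-39/8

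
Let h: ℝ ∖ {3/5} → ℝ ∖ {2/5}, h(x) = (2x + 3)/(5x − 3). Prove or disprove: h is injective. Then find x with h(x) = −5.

4/9

Suppose h(u) = h(v). Cross-multiplying: (2u + 3)(5v − 3) = (2v + 3)(5u − 3).
Expanding both sides and cancelling the symmetric terms leaves −21·(u − v) = 0. Since −21 ≠ 0, u = v. Hence h is injective.
Solving h(x) = −5: cross-multiplying gives 2x + 3 = −5(5x − 3), which rearranges to 27x = 12, so x = 4/9.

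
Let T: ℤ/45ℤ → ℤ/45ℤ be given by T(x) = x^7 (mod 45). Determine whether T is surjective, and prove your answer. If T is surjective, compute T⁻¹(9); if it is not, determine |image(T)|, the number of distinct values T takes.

T(0) = 0^7 = 0.
T(15): Repeated squaring mod 45: 15^1 ≡ 15, 15^2 ≡ 15² = 225 ≡ 0, 15^4 ≡ 0² = 0. Since 7 = 4 + 2 + 1, 15^7 ≡ 0·0·15: 0·0 = 0, then 0·15 = 0. So 15^7 ≡ 0 (mod 45).
So T(0) = T(15) = 0 while 0 ≠ 15, hence T is not injective.
A non-injective map from the 45-element set ℤ/45ℤ to itself takes at most 44 distinct values, so it cannot be surjective. Thus T is not surjective.
Since T is not surjective, we determine |image(T)|. Computing x^7 mod 45 for each x (by repeated squaring, reducing mod 45 at every step), the values T(0), T(1), …, T(44) are: 0, 1, 38, 27, 4, 5, 36, 43, 17, 9, 10, 11, 18, 22, 14, 0, 16, 8, 27, 19, 20, 36, 13, 32, 9, 25, 26, 18, 37, 29, 0, 31, 23, 27, 34, 35, 36, 28, 2, 9, 40, 41, 18, 7, 44.
The distinct values are {0, 1, 2, 4, 5, 7, 8, 9, 10, 11, 13, 14, 16, 17, 18, 19, 20, 22, 23, 25, 26, 27, 28, 29, 31, 32, 34, 35, 36, 37, 38, 40, 41, 43, 44}; there are 35 of them.

35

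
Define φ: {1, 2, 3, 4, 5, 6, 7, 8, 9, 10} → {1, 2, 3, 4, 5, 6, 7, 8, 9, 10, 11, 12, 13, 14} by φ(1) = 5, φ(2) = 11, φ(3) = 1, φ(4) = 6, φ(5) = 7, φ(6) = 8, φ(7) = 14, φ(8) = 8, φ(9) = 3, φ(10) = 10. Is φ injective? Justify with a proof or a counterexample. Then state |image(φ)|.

9

φ(6) = 8 = φ(8) with 6 ≠ 8, so φ is not injective.
The image of φ is {1, 3, 5, 6, 7, 8, 10, 11, 14}, which has 9 elements.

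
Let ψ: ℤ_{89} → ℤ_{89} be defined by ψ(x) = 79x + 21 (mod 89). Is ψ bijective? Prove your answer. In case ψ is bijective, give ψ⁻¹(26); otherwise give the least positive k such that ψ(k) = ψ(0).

Suppose ψ(u) = ψ(v) in ℤ_{89}. Then 79u + 21 ≡ 79v + 21 (mod 89), therefore 79(u − v) ≡ 0 (mod 89).
Since gcd(79, 89) = 1, 79 is invertible modulo 89, therefore u − v ≡ 0 (mod 89), i.e. u = v.
We now compute 79⁻¹ mod 89 explicitly. Euclid's algorithm: 89 = 1·79 + 10, 79 = 7·10 + 9, 10 = 1·9 + 1; back-substituting gives 1 = 80·79 − 71·89, so 79⁻¹ ≡ 80 (mod 89).
For any y ∈ ℤ_{89}, x = 80(y − 21) mod 89 satisfies ψ(x) = 79·80(y − 21) + 21 ≡ y (since 79·80 ≡ 1 mod 89). So every y has a preimage.
Hence ψ is bijective.
Since ψ is bijective, we compute ψ⁻¹(26): solve 79x + 21 ≡ 26 (mod 89), i.e. 79x ≡ 5 (mod 89).
Multiplying by 79⁻¹ = 80 gives x ≡ 80·5 = 400 = 4·89 + 44 ≡ 44 (mod 89).
Check: ψ(44) = 79·44 + 21 = 3497 = 39·89 + 26 ≡ 26 (mod 89).

44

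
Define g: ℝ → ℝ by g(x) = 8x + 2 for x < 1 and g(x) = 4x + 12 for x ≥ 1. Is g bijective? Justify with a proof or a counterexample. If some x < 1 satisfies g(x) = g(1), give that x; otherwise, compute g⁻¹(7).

5/8

Both pieces are strictly increasing (slopes 8 and 4), so each is injective on its own interval.
The left piece maps (−∞, 1) onto (−∞, 10); the right piece maps [1, ∞) onto [16, ∞).
The images leave a gap (10 has no preimage), so g is not surjective, hence not bijective.
Because the two images are disjoint, no x < 1 has g(x) = g(1), so we compute g⁻¹(7): 7 lies in (−∞, 10), so solve 8x + 2 = 7: x = (7 − 2)/8 = 5/8.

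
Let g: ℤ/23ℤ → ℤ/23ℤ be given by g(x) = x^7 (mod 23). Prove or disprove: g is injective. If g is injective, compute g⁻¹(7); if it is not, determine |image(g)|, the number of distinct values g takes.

11

Since 23 is prime, the nonzero elements of ℤ/23ℤ form a cyclic group of order 22.
As gcd(7, 22) = 1, raising to the 7th power is a bijection on this group: if u^7 ≡ v^7 then (uv^{−1})^7 = 1, and the only element of order dividing gcd(7, 22) = 1 is 1, so u = v.
With g(0) = 0 this makes g injective on all of ℤ/23ℤ, hence bijective (finite equal-size domain and codomain). In particular g is injective.
Since g is injective, we find the preimage of 7. The inverse of x ↦ x^7 on (ℤ/23ℤ)^× is x ↦ x^19, because 7·19 = 133 = 6·22 + 1 ≡ 1 (mod 22) and x^{22} = 1 for x ≠ 0 (Fermat). So g⁻¹(7) = 7^19 mod 23.
Repeated squaring mod 23: 7^1 ≡ 7, 7^2 ≡ 7² = 49 ≡ 3, 7^4 ≡ 3² = 9, 7^8 ≡ 9² = 81 ≡ 12, 7^16 ≡ 12² = 144 ≡ 6. Since 19 = 16 + 2 + 1, 7^19 ≡ 6·3·7: 6·3 = 18, then 18·7 = 126 ≡ 11. So 7^19 ≡ 11 (mod 23).
Hence g⁻¹(7) = 11.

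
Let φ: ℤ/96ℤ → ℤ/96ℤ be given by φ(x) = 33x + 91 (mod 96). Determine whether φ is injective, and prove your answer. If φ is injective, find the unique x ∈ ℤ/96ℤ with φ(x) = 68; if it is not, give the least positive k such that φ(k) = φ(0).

By definition, injectivity means: for all x_1, x_2 in the domain, φ(x_1) = φ(x_2) implies x_1 = x_2.
We have gcd(33, 96) = 3 > 1. Taking x_1 = 0 and x_2 = 32: φ(0) = 91 and φ(32) = 33·32 + 91 = 1147 ≡ 91 (mod 96).
So φ(0) = φ(32) while 0 ≠ 32, thus φ is not injective.
Since φ is not injective, we find the least positive k with φ(k) = φ(0): this means 33k ≡ 0 (mod 96), i.e. 96 ∣ 33k. Since gcd(33, 96) = 3, dividing through by 3 this holds exactly when 32 ∣ 11k, and as gcd(11, 32) = 1, exactly when 32 ∣ k.
The smallest positive such k is 32.

32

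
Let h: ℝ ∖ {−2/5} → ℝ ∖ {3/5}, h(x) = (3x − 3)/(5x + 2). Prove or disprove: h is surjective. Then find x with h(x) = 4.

-11/17

For any y ≠ 3/5, solving y(5x + 2) = 3x − 3 for x gives a well-defined x ≠ −2/5. So h is surjective.
Solving h(x) = 4: cross-multiplying gives 3x − 3 = 4(5x + 2), which rearranges to −17x = 11, so x = −11/17.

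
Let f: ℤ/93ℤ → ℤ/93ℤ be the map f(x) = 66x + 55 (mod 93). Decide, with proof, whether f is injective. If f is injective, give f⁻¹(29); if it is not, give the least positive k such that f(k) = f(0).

31

We have gcd(66, 93) = 3 > 1. Taking u = 0 and v = 31: f(0) = 55 and f(31) = 66·31 + 55 = 2101 ≡ 55 (mod 93).
So f(0) = f(31) while 0 ≠ 31, hence f is not injective.
Since f is not injective, we find the least positive k with f(k) = f(0): this means 66k ≡ 0 (mod 93), i.e. 93 ∣ 66k. Since gcd(66, 93) = 3, dividing through by 3 this holds exactly when 31 ∣ 22k, and as gcd(22, 31) = 1, exactly when 31 ∣ k.
The smallest positive such k is 31.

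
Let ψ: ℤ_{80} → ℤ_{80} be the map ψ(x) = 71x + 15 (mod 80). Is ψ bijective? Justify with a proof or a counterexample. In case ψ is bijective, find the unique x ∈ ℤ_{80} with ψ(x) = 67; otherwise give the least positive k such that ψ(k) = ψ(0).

12

If ψ(a) = ψ(b), then 71a ≡ 71b (mod 80). Because gcd(71, 80) = 1, we may cancel 71 to get a ≡ b (mod 80).
We now compute 71⁻¹ mod 80 explicitly. Euclid's algorithm: 80 = 1·71 + 9, 71 = 7·9 + 8, 9 = 1·8 + 1; back-substituting gives 1 = 71·71 − 63·80, so 71⁻¹ ≡ 71 (mod 80).
For any y ∈ ℤ_{80}, x = 71(y − 15) mod 80 satisfies ψ(x) = 71·71(y − 15) + 15 ≡ y (since 71·71 ≡ 1 mod 80). So every y has a preimage.
Thus ψ is bijective.
Since ψ is bijective, we find ψ⁻¹(67): we need 71x ≡ 67 − 15 ≡ 52 (mod 80). Using 71⁻¹ = 71: x ≡ 71·52 = 3692 = 46·80 + 12, so x = 12.
Check: ψ(12) = 71·12 + 15 = 867 = 10·80 + 67 ≡ 67 (mod 80).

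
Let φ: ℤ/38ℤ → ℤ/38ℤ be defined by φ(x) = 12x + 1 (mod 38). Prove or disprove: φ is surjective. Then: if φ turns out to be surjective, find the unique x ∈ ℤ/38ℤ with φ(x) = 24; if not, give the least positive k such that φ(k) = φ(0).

Recall: φ is surjective if every y in the codomain equals φ(x) for some x in the domain.
Since gcd(12, 38) = 2, we have 12x ≡ 0 (mod 2) for all x, so φ(x) ≡ 1 (mod 2).
But 0 ≢ 1 (mod 2), so 0 ∈ ℤ/38ℤ has no preimage. Thus φ is not surjective.
Since φ is not surjective, we find the least positive k with φ(k) = φ(0): this means 12k ≡ 0 (mod 38), i.e. 38 ∣ 12k. Since gcd(12, 38) = 2, dividing through by 2 this holds exactly when 19 ∣ 6k, and as gcd(6, 19) = 1, exactly when 19 ∣ k.
The smallest positive such k is 19.

19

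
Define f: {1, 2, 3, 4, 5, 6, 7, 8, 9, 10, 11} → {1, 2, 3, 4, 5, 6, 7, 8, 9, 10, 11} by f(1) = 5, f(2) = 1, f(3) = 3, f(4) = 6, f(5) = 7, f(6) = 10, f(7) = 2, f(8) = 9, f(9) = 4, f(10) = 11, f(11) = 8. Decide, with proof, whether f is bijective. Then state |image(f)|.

11

The values 5, 1, 3, 6, 7, 10, 2, 9, 4, 11, 8 are a permutation of {1, 2, 3, 4, 5, 6, 7, 8, 9, 10, 11}: each element appears exactly once.
So f is injective and surjective, hence bijective.
The image of f is {1, 2, 3, 4, 5, 6, 7, 8, 9, 10, 11}, which has 11 elements.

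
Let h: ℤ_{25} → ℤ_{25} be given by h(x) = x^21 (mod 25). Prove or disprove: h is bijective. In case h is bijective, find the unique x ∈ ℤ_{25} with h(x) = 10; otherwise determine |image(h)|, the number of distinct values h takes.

21

h(0) = 0^21 = 0.
h(5): Repeated squaring mod 25: 5^1 ≡ 5, 5^2 ≡ 5² = 25 ≡ 0, 5^4 ≡ 0² = 0, 5^8 ≡ 0² = 0, 5^16 ≡ 0² = 0. Since 21 = 16 + 4 + 1, 5^21 ≡ 0·0·5: 0·0 = 0, then 0·5 = 0. So 5^21 ≡ 0 (mod 25).
So h(0) = h(5) = 0 while 0 ≠ 5, thus h is not injective, hence not bijective.
Since h is not bijective, we determine |image(h)|. Computing x^21 mod 25 for each x (by repeated squaring, reducing mod 25 at every step), the values h(0), h(1), …, h(24) are: 0, 1, 2, 3, 4, 0, 6, 7, 8, 9, 0, 11, 12, 13, 14, 0, 16, 17, 18, 19, 0, 21, 22, 23, 24.
The distinct values are {0, 1, 2, 3, 4, 6, 7, 8, 9, 11, 12, 13, 14, 16, 17, 18, 19, 21, 22, 23, 24}; there are 21 of them.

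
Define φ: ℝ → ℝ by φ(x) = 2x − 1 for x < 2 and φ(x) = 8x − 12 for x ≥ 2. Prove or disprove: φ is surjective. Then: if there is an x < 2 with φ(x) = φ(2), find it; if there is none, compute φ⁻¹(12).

3

Both pieces are strictly increasing (slopes 2 and 8), so each is injective on its own interval.
The left piece maps (−∞, 2) onto (−∞, 3); the right piece maps [2, ∞) onto [4, ∞).
The union (−∞, 3) ∪ [4, ∞) omits the interval between 3 and 4; in particular 3 has no preimage. So φ is not surjective.
Because the two images are disjoint, no x < 2 has φ(x) = φ(2), so we compute φ⁻¹(12): 12 lies in [4, ∞), so solve 8x − 12 = 12: x = (12 + 12)/8 = 3.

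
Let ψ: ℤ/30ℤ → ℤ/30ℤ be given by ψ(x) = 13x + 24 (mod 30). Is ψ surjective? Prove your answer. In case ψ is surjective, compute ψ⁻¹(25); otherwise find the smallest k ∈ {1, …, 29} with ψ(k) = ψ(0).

Recall that surjectivity means every element of the codomain has a preimage under ψ.
Since gcd(13, 30) = 1, 13 is invertible modulo 30. Euclid's algorithm: 30 = 2·13 + 4, 13 = 3·4 + 1; back-substituting gives 1 = 7·13 − 3·30, so 13⁻¹ ≡ 7 (mod 30).
Then y ↦ 7(y − 24) is a two-sided inverse to ψ, so every y ∈ ℤ/30ℤ has a preimage.
Therefore ψ is surjective.
Since ψ is surjective, we compute ψ⁻¹(25): solve 13x + 24 ≡ 25 (mod 30), i.e. 13x ≡ 1 (mod 30).
Multiplying by 13⁻¹ = 7 gives x ≡ 7·1 = 7 ≡ 7 (mod 30).
Check: ψ(7) = 13·7 + 24 = 115 = 3·30 + 25 ≡ 25 (mod 30).

7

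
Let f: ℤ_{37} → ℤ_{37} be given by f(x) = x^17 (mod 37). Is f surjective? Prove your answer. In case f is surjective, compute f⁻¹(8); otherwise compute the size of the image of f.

23

Since 37 is prime, the nonzero elements of ℤ_{37} form a cyclic group of order 36.
As gcd(17, 36) = 1, raising to the 17th power is a bijection on this group: if x_1^17 ≡ x_2^17 then (x_1x_2^{−1})^17 = 1, and the only element of order dividing gcd(17, 36) = 1 is 1, so x_1 = x_2.
With f(0) = 0 this makes f injective on all of ℤ_{37}, hence bijective (finite equal-size domain and codomain). In particular f is surjective.
Since f is surjective, we find the preimage of 8. The inverse of x ↦ x^17 on (ℤ_{37})^× is x ↦ x^17, because 17·17 = 289 = 8·36 + 1 ≡ 1 (mod 36) and x^{36} = 1 for x ≠ 0 (Fermat). So f⁻¹(8) = 8^17 mod 37.
Repeated squaring mod 37: 8^1 ≡ 8, 8^2 ≡ 8² = 64 ≡ 27, 8^4 ≡ 27² = 729 ≡ 26, 8^8 ≡ 26² = 676 ≡ 10, 8^16 ≡ 10² = 100 ≡ 26. Since 17 = 16 + 1, 8^17 ≡ 26·8: 26·8 = 208 ≡ 23. So 8^17 ≡ 23 (mod 37).
Hence f⁻¹(8) = 23.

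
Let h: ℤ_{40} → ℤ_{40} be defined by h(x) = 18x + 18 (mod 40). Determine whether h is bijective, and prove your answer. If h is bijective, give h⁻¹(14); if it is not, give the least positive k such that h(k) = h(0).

We have gcd(18, 40) = 2 > 1. Taking a = 0 and b = 20: h(0) = 18 and h(20) = 18·20 + 18 = 378 ≡ 18 (mod 40).
So h(0) = h(20) while 0 ≠ 20, thus h is not injective, hence not bijective.
Since h is not bijective, we find the least positive k with h(k) = h(0): this means 18k ≡ 0 (mod 40), i.e. 40 ∣ 18k. Since gcd(18, 40) = 2, dividing through by 2 this holds exactly when 20 ∣ 9k, and as gcd(9, 20) = 1, exactly when 20 ∣ k.
The smallest positive such k is 20.

20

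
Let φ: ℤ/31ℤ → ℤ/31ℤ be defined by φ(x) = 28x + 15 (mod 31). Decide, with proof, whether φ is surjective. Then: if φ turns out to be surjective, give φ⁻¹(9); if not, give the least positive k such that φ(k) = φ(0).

2

Since gcd(28, 31) = 1, 28 is invertible modulo 31. Euclid's algorithm: 31 = 1·28 + 3, 28 = 9·3 + 1; back-substituting gives 1 = 10·28 − 9·31, so 28⁻¹ ≡ 10 (mod 31).
For any y ∈ ℤ/31ℤ, x = 10(y − 15) mod 31 satisfies φ(x) = 28·10(y − 15) + 15 ≡ y (since 28·10 ≡ 1 mod 31). So every y has a preimage.
Thus φ is surjective.
Since φ is surjective, we compute φ⁻¹(9): solve 28x + 15 ≡ 9 (mod 31), i.e. 28x ≡ 25 (mod 31).
Multiplying by 28⁻¹ = 10 gives x ≡ 10·25 = 250 = 8·31 + 2 ≡ 2 (mod 31).
Check: φ(2) = 28·2 + 15 = 71 = 2·31 + 9 ≡ 9 (mod 31).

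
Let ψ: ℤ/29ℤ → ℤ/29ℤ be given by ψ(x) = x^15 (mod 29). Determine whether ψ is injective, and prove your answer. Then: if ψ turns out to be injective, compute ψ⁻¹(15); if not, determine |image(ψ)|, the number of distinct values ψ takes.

14

Since 29 is prime, the nonzero elements of ℤ/29ℤ form a cyclic group of order 28.
As gcd(15, 28) = 1, raising to the 15th power is a bijection on this group: if u^15 ≡ v^15 then (uv^{−1})^15 = 1, and the only element of order dividing gcd(15, 28) = 1 is 1, so u = v.
With ψ(0) = 0 this makes ψ injective on all of ℤ/29ℤ, hence bijective (finite equal-size domain and codomain). In particular ψ is injective.
Since ψ is injective, we find the preimage of 15. The inverse of x ↦ x^15 on (ℤ/29ℤ)^× is x ↦ x^15, because 15·15 = 225 = 8·28 + 1 ≡ 1 (mod 28) and x^{28} = 1 for x ≠ 0 (Fermat). So ψ⁻¹(15) = 15^15 mod 29.
Repeated squaring mod 29: 15^1 ≡ 15, 15^2 ≡ 15² = 225 ≡ 22, 15^4 ≡ 22² = 484 ≡ 20, 15^8 ≡ 20² = 400 ≡ 23. Since 15 = 8 + 4 + 2 + 1, 15^15 ≡ 23·20·22·15: 23·20 = 460 ≡ 25, then 25·22 = 550 ≡ 28, then 28·15 = 420 ≡ 14. So 15^15 ≡ 14 (mod 29).
Hence ψ⁻¹(15) = 14.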